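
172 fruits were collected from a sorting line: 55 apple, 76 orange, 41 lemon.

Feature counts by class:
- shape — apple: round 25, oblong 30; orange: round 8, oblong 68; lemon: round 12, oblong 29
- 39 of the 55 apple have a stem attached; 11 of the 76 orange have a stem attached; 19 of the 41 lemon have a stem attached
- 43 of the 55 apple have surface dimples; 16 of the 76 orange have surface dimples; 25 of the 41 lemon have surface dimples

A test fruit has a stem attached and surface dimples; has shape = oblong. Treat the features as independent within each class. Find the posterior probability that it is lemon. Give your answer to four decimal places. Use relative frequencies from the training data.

apple: (55/172) × (30/55) × (39/55) × (43/55) ≈ 0.0966942
orange: (76/172) × (68/76) × (11/76) × (16/76) ≈ 0.0120466
lemon: (41/172) × (29/41) × (19/41) × (25/41) ≈ 0.0476426
P(lemon | x) = 0.0476426 / 0.1563834 ≈ 0.3047

0.3047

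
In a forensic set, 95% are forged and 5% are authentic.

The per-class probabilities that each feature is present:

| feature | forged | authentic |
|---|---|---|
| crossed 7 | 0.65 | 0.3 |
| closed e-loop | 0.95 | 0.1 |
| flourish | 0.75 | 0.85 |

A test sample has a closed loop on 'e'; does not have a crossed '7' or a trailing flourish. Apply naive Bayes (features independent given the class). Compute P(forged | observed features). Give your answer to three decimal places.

0.993

forged: 0.95 × (1−0.65) × 0.95 × (1−0.75) = 0.07896875
authentic: 0.05 × (1−0.3) × 0.1 × (1−0.85) = 0.000525
P(forged | x) = 0.07896875 / 0.07949375 ≈ 0.993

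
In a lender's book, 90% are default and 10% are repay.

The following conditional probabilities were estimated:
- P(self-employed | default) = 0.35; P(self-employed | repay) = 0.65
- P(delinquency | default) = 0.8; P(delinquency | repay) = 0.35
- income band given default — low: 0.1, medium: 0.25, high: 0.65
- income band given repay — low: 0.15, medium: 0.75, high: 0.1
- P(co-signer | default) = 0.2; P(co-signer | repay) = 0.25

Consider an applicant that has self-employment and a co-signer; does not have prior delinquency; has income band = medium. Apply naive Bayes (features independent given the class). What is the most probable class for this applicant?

default: 0.9 × 0.35 × (1−0.8) × 0.25 × 0.2 = 0.00315
repay: 0.1 × 0.65 × (1−0.35) × 0.75 × 0.25 = 0.007921875
Highest score → repay.

repay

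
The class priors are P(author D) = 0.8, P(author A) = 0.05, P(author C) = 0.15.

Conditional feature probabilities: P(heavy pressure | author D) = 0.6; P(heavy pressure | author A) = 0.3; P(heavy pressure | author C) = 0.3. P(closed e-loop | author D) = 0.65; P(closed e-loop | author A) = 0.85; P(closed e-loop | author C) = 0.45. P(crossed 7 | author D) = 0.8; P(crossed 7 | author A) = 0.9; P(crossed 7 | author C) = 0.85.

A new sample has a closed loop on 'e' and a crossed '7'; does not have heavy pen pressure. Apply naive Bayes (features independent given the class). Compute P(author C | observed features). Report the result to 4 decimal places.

author D: 0.8 × (1−0.6) × 0.65 × 0.8 = 0.1664
author A: 0.05 × (1−0.3) × 0.85 × 0.9 = 0.026775
author C: 0.15 × (1−0.3) × 0.45 × 0.85 = 0.0401625
P(author C | x) = 0.0401625 / 0.2333375 ≈ 0.1721

0.1721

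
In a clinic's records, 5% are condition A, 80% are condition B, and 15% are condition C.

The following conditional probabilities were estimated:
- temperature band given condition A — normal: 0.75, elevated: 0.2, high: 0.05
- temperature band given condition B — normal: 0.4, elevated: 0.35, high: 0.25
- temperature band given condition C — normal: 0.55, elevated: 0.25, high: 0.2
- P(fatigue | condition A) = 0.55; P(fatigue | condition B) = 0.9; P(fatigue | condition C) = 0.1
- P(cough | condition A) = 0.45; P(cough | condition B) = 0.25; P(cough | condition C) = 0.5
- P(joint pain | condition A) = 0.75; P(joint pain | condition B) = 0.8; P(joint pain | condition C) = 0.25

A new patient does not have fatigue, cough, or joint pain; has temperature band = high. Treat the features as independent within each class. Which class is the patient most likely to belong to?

condition A: 0.05 × 0.05 × (1−0.55) × (1−0.45) × (1−0.75) = 0.0001546875
condition B: 0.8 × 0.25 × (1−0.9) × (1−0.25) × (1−0.8) = 0.003
condition C: 0.15 × 0.2 × (1−0.1) × (1−0.5) × (1−0.25) = 0.010125
Highest score → condition C.

condition C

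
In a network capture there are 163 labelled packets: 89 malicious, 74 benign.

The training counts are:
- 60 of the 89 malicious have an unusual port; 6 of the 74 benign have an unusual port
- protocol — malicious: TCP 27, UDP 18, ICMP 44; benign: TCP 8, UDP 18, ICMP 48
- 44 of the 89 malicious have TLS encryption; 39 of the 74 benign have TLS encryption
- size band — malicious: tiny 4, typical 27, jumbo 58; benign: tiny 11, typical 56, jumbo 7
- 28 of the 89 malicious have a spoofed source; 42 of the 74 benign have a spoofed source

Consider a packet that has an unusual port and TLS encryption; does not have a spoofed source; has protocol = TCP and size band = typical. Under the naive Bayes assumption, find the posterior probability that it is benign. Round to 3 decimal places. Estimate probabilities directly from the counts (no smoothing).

0.056

malicious: (89/163) × (60/89) × (27/89) × (44/89) × (27/89) × (61/89) ≈ 0.0114793
benign: (74/163) × (6/74) × (8/74) × (39/74) × (56/74) × (32/74) ≈ 0.000686324
P(benign | x) = 0.000686324 / 0.012165624 ≈ 0.056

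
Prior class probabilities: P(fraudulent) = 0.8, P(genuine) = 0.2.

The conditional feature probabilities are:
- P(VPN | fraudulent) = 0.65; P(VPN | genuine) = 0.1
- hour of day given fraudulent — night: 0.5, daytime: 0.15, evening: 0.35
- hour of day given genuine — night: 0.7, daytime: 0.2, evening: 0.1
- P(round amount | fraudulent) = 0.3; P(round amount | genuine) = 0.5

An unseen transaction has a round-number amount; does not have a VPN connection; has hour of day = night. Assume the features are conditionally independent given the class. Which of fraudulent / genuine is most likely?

genuine

fraudulent: 0.8 × (1−0.65) × 0.5 × 0.3 = 0.042
genuine: 0.2 × (1−0.1) × 0.7 × 0.5 = 0.063
Highest score → genuine.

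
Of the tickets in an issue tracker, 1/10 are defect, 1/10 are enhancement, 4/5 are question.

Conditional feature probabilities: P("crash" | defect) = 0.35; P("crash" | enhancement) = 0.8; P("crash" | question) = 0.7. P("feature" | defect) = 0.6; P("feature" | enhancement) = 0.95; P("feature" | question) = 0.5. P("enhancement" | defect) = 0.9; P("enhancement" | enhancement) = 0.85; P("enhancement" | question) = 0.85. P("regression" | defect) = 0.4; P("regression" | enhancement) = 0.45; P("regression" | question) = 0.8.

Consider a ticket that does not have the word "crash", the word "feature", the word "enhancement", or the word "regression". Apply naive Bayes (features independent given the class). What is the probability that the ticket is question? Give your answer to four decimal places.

0.6867

defect: 0.1 × (1−0.35) × (1−0.6) × (1−0.9) × (1−0.4) = 0.00156
enhancement: 0.1 × (1−0.8) × (1−0.95) × (1−0.85) × (1−0.45) = 0.0000825
question: 0.8 × (1−0.7) × (1−0.5) × (1−0.85) × (1−0.8) = 0.0036
P(question | x) = 0.0036 / 0.0052425 ≈ 0.6867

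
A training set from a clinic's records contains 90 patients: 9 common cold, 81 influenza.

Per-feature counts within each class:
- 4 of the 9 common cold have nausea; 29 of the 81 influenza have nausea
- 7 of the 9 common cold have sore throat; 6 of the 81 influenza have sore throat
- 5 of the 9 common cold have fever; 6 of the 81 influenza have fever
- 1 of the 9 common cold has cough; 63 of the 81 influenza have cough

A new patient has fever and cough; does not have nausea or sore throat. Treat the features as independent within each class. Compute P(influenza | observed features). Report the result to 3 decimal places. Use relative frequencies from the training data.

common cold: (9/90) × (5/9) × (2/9) × (5/9) × (1/9) ≈ 0.000762079
influenza: (81/90) × (52/81) × (75/81) × (6/81) × (63/81) ≈ 0.0308219
P(influenza | x) = 0.0308219 / 0.031583979 ≈ 0.976

0.976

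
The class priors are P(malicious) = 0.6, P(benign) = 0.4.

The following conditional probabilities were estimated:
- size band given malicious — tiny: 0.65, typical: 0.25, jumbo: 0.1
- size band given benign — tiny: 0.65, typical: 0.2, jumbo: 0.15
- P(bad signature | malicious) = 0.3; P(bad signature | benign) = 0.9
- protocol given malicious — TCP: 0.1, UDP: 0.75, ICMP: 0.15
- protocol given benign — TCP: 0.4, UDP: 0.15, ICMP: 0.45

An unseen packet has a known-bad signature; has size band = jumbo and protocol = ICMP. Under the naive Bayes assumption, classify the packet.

benign

malicious: 0.6 × 0.1 × 0.3 × 0.15 = 0.0027
benign: 0.4 × 0.15 × 0.9 × 0.45 = 0.0243
Highest score → benign.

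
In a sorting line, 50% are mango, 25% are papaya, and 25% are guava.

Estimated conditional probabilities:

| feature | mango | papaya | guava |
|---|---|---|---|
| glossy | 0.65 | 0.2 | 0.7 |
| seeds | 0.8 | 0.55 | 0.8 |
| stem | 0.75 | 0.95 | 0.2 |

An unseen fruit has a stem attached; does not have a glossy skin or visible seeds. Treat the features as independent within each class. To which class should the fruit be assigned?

papaya

mango: 0.5 × (1−0.65) × (1−0.8) × 0.75 = 0.02625
papaya: 0.25 × (1−0.2) × (1−0.55) × 0.95 = 0.0855
guava: 0.25 × (1−0.7) × (1−0.8) × 0.2 = 0.003
Highest score → papaya.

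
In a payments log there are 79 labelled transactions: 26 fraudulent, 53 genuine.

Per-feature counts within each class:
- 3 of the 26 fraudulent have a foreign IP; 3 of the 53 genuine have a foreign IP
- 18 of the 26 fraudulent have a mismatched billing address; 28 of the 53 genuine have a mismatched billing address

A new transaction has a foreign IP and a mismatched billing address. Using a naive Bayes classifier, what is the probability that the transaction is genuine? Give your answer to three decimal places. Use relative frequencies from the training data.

fraudulent: (26/79) × (3/26) × (18/26) ≈ 0.0262902
genuine: (53/79) × (3/53) × (28/53) ≈ 0.0200621
P(genuine | x) = 0.0200621 / 0.0463523 ≈ 0.433

0.433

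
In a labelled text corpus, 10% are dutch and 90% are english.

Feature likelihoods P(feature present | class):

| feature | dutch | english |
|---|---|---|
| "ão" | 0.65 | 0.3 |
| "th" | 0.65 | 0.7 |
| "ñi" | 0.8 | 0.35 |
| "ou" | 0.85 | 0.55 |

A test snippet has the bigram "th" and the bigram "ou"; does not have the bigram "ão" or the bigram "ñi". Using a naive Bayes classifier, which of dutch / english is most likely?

english

dutch: 0.1 × (1−0.65) × 0.65 × (1−0.8) × 0.85 = 0.0038675
english: 0.9 × (1−0.3) × 0.7 × (1−0.35) × 0.55 = 0.1576575
Highest score → english.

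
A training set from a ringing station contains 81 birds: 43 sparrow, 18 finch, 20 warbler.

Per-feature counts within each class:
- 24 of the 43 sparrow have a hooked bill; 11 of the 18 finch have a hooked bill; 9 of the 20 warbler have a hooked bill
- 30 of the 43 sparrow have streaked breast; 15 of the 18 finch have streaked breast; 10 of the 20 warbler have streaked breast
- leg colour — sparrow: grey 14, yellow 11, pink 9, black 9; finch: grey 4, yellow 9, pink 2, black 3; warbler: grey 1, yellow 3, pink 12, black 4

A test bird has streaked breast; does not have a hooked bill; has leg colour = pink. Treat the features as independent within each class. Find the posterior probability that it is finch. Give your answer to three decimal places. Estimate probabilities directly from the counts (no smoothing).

sparrow: (43/81) × (19/43) × (30/43) × (9/43) ≈ 0.0342527
finch: (18/81) × (7/18) × (15/18) × (2/18) ≈ 0.00800183
warbler: (20/81) × (11/20) × (10/20) × (12/20) ≈ 0.0407407
P(finch | x) = 0.00800183 / 0.08299523 ≈ 0.096

0.096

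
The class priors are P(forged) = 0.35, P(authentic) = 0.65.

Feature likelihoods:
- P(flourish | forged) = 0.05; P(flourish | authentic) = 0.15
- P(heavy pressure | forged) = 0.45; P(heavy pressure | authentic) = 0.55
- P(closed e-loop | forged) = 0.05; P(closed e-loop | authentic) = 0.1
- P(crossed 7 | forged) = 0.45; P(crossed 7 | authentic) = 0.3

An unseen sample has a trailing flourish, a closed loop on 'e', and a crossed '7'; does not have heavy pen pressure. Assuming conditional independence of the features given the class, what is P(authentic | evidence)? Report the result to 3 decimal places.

forged: 0.35 × 0.05 × (1−0.45) × 0.05 × 0.45 = 0.0002165625
authentic: 0.65 × 0.15 × (1−0.55) × 0.1 × 0.3 = 0.00131625
P(authentic | x) = 0.00131625 / 0.0015328125 ≈ 0.859

0.859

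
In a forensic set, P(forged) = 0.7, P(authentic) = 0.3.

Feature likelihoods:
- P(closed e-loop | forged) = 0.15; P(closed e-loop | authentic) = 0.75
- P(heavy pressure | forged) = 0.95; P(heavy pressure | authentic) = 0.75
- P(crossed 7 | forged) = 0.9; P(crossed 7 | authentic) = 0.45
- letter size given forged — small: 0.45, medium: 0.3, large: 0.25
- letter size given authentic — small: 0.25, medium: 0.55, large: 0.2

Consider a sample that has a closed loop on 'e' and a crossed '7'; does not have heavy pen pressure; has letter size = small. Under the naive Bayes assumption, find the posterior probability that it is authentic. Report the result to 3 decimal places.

0.749

forged: 0.7 × 0.15 × (1−0.95) × 0.9 × 0.45 = 0.00212625
authentic: 0.3 × 0.75 × (1−0.75) × 0.45 × 0.25 = 0.006328125
P(authentic | x) = 0.006328125 / 0.008454375 ≈ 0.749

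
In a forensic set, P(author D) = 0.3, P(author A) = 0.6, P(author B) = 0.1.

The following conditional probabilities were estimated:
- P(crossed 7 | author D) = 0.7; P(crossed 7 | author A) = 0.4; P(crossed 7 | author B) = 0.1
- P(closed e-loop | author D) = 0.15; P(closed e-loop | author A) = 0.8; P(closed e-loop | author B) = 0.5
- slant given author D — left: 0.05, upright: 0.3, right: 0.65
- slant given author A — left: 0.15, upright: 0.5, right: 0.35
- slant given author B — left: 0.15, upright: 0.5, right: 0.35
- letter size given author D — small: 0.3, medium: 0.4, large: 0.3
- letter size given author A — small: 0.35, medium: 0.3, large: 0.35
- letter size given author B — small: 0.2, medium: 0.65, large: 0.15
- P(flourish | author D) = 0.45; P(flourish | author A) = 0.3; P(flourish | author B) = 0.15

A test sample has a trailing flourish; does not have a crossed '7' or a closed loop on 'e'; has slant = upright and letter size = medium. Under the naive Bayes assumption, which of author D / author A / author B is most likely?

author D: 0.3 × (1−0.7) × (1−0.15) × 0.3 × 0.4 × 0.45 = 0.004131
author A: 0.6 × (1−0.4) × (1−0.8) × 0.5 × 0.3 × 0.3 = 0.00324
author B: 0.1 × (1−0.1) × (1−0.5) × 0.5 × 0.65 × 0.15 = 0.00219375
Highest score → author D.

author D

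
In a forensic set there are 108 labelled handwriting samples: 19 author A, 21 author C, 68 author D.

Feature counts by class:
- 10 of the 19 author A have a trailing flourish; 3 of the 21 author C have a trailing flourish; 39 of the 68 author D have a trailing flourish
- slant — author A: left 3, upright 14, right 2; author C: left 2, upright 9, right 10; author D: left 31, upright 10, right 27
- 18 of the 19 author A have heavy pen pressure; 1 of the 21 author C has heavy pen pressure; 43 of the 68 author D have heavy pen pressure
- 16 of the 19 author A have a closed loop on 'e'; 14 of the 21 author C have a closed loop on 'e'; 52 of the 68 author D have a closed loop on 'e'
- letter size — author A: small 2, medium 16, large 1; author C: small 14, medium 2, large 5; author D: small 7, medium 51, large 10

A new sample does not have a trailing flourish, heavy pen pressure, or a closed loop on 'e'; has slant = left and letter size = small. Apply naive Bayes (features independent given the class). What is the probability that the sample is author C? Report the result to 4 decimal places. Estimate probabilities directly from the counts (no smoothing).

0.7531

author A: (19/108) × (9/19) × (3/19) × (1/19) × (3/19) × (2/19) ≈ 0.00001151
author C: (21/108) × (18/21) × (2/21) × (20/21) × (7/21) × (14/21) ≈ 0.00335937
author D: (68/108) × (29/68) × (31/68) × (25/68) × (16/68) × (7/68) ≈ 0.00109008
P(author C | x) = 0.00335937 / 0.00446096 ≈ 0.7531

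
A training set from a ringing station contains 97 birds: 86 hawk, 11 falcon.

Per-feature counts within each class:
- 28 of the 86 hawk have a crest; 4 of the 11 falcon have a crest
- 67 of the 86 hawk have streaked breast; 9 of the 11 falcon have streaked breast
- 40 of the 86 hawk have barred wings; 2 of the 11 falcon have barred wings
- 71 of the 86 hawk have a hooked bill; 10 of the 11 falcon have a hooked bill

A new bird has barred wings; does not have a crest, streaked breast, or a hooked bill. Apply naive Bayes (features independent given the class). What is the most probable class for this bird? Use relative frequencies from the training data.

hawk: (86/97) × (58/86) × (19/86) × (40/86) × (15/86) ≈ 0.0107168
falcon: (11/97) × (7/11) × (2/11) × (2/11) × (1/11) ≈ 0.000216874
Highest score → hawk.

hawk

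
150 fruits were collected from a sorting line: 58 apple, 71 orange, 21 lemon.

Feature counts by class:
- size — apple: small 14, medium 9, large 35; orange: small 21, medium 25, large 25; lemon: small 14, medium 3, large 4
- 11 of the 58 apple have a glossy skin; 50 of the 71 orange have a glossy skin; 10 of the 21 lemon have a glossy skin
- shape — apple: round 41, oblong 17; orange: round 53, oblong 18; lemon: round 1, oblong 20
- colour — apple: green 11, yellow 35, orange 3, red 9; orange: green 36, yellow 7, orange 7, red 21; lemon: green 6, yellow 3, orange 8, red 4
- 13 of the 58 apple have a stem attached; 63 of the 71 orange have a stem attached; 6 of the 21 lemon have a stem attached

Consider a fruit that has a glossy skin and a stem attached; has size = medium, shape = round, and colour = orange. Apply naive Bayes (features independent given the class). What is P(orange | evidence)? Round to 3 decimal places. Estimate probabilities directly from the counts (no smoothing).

0.982

apple: (58/150) × (9/58) × (11/58) × (41/58) × (3/58) × (13/58) ≈ 0.0000932568
orange: (71/150) × (25/71) × (50/71) × (53/71) × (7/71) × (63/71) ≈ 0.00766478
lemon: (21/150) × (3/21) × (10/21) × (1/21) × (8/21) × (6/21) ≈ 0.0000493621
P(orange | x) = 0.00766478 / 0.0078073989 ≈ 0.982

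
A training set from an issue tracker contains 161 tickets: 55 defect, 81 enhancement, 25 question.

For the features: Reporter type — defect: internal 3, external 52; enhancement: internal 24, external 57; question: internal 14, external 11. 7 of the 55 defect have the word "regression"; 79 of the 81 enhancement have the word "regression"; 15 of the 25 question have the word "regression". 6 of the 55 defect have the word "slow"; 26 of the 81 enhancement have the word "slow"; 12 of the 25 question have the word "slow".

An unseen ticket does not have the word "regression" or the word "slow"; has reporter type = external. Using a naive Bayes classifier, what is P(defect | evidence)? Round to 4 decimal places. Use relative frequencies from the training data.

defect: (55/161) × (52/55) × (48/55) × (49/55) ≈ 0.251125
enhancement: (81/161) × (57/81) × (2/81) × (55/81) ≈ 0.0059357
question: (25/161) × (11/25) × (10/25) × (13/25) ≈ 0.0142112
P(defect | x) = 0.251125 / 0.2712719 ≈ 0.9257

0.9257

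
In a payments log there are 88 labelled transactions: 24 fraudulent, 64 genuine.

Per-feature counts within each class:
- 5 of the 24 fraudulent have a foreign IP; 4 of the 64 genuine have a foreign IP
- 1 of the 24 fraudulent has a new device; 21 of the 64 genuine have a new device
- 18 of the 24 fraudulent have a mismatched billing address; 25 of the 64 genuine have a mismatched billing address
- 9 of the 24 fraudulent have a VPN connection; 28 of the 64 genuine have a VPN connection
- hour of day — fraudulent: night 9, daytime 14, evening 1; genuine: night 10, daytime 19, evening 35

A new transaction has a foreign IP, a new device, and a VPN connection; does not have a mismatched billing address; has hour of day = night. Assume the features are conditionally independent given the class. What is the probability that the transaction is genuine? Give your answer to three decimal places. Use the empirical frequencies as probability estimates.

fraudulent: (24/88) × (5/24) × (1/24) × (6/24) × (9/24) × (9/24) ≈ 0.0000832298
genuine: (64/88) × (4/64) × (21/64) × (39/64) × (28/64) × (10/64) ≈ 0.000621297
P(genuine | x) = 0.000621297 / 0.0007045268 ≈ 0.882

0.882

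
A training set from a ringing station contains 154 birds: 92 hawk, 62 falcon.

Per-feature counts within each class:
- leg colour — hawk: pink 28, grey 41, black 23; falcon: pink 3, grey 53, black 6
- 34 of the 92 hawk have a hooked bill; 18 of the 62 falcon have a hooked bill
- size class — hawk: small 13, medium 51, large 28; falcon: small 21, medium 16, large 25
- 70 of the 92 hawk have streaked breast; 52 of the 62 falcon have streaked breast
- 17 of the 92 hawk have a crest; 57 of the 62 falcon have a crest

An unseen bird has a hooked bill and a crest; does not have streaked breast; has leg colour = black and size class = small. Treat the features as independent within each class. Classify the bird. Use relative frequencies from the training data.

falcon

hawk: (92/154) × (23/92) × (34/92) × (13/92) × (22/92) × (17/92) ≈ 0.000344627
falcon: (62/154) × (6/62) × (18/62) × (21/62) × (10/62) × (57/62) ≈ 0.000568107
Highest score → falcon.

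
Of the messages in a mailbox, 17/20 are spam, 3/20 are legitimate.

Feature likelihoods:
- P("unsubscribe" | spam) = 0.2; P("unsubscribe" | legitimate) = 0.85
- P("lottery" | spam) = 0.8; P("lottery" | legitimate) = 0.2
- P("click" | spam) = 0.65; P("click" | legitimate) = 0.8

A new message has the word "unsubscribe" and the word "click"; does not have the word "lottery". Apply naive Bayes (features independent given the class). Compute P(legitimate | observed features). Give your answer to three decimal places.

spam: 0.85 × 0.2 × (1−0.8) × 0.65 = 0.0221
legitimate: 0.15 × 0.85 × (1−0.2) × 0.8 = 0.0816
P(legitimate | x) = 0.0816 / 0.1037 ≈ 0.787

0.787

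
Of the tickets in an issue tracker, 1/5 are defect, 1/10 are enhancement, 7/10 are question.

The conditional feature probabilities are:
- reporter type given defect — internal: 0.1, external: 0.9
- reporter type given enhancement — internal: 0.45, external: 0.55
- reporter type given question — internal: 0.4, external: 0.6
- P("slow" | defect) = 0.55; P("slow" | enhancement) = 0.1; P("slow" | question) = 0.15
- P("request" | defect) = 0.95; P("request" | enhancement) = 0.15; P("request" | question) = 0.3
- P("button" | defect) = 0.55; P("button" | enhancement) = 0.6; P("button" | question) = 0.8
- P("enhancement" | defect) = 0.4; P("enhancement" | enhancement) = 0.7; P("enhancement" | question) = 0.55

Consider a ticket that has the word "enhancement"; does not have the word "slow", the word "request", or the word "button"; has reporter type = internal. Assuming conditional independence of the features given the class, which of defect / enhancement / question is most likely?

defect: 0.2 × 0.1 × (1−0.55) × (1−0.95) × (1−0.55) × 0.4 = 0.000081
enhancement: 0.1 × 0.45 × (1−0.1) × (1−0.15) × (1−0.6) × 0.7 = 0.009639
question: 0.7 × 0.4 × (1−0.15) × (1−0.3) × (1−0.8) × 0.55 = 0.018326
Highest score → question.

question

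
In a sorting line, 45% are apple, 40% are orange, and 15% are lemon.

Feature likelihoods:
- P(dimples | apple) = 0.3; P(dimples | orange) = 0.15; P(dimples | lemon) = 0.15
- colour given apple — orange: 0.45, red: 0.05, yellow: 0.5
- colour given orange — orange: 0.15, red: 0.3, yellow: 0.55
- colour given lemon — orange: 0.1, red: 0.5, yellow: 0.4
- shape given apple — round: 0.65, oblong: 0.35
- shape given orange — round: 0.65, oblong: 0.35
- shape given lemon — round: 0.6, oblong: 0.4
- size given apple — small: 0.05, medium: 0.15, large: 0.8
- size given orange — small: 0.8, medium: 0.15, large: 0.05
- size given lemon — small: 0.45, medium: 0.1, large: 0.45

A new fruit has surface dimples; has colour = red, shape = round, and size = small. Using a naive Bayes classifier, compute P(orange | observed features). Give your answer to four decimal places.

0.7419

apple: 0.45 × 0.3 × 0.05 × 0.65 × 0.05 = 0.000219375
orange: 0.4 × 0.15 × 0.3 × 0.65 × 0.8 = 0.00936
lemon: 0.15 × 0.15 × 0.5 × 0.6 × 0.45 = 0.0030375
P(orange | x) = 0.00936 / 0.012616875 ≈ 0.7419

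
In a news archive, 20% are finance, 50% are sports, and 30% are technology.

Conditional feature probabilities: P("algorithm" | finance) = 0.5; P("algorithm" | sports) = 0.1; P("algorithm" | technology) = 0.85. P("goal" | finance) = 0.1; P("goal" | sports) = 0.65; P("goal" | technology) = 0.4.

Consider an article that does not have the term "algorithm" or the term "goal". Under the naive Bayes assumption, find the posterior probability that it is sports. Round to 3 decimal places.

finance: 0.2 × (1−0.5) × (1−0.1) = 0.09
sports: 0.5 × (1−0.1) × (1−0.65) = 0.1575
technology: 0.3 × (1−0.85) × (1−0.4) = 0.027
P(sports | x) = 0.1575 / 0.2745 ≈ 0.574

0.574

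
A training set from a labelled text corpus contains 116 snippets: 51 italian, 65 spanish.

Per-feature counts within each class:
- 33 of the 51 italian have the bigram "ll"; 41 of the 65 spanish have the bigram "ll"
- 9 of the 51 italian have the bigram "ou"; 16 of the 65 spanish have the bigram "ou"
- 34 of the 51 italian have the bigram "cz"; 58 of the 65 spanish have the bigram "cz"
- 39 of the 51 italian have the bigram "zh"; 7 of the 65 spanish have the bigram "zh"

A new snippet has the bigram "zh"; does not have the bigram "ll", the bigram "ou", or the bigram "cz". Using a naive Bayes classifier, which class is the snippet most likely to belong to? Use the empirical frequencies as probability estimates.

italian: (51/116) × (18/51) × (42/51) × (17/51) × (39/51) ≈ 0.0325737
spanish: (65/116) × (24/65) × (49/65) × (7/65) × (7/65) ≈ 0.00180886
Highest score → italian.

italian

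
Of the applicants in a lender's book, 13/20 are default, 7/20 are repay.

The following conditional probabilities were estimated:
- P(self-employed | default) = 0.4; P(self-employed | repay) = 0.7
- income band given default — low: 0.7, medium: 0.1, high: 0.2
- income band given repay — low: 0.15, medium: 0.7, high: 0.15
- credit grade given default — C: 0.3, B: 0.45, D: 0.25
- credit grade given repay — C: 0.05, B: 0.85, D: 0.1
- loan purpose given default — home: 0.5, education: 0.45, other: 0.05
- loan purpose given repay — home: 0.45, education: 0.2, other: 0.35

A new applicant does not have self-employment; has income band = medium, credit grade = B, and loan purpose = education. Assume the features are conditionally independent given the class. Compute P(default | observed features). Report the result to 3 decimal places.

default: 0.65 × (1−0.4) × 0.1 × 0.45 × 0.45 = 0.0078975
repay: 0.35 × (1−0.7) × 0.7 × 0.85 × 0.2 = 0.012495
P(default | x) = 0.0078975 / 0.0203925 ≈ 0.387

0.387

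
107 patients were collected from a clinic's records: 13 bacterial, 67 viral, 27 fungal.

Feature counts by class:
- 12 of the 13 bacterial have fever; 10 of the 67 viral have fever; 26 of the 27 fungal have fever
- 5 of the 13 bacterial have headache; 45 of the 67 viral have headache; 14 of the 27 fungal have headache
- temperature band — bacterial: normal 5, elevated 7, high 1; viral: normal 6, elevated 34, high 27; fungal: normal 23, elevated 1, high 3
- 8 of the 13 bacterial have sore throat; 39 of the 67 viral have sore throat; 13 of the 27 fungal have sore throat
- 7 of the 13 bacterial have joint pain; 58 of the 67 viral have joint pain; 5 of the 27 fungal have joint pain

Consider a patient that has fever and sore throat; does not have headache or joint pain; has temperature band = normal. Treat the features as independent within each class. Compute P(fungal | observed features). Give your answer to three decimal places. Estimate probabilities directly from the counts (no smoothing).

bacterial: (13/107) × (12/13) × (8/13) × (5/13) × (8/13) × (6/13) ≈ 0.0075392
viral: (67/107) × (10/67) × (22/67) × (6/67) × (39/67) × (9/67) ≈ 0.000214881
fungal: (27/107) × (26/27) × (13/27) × (23/27) × (13/27) × (22/27) ≈ 0.0390995
P(fungal | x) = 0.0390995 / 0.046853581 ≈ 0.835

0.835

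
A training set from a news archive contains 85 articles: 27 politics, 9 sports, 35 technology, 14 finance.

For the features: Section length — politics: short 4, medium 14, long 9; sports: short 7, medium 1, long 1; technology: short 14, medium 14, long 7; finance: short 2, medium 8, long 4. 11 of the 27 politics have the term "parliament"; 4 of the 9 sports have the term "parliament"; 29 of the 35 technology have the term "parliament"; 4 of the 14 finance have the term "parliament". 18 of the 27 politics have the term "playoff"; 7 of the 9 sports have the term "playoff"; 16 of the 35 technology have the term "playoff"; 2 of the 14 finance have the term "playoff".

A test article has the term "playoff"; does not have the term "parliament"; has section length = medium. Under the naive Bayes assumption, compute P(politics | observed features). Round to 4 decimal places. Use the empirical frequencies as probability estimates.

0.7022

politics: (27/85) × (14/27) × (16/27) × (18/27) ≈ 0.065069
sports: (9/85) × (1/9) × (5/9) × (7/9) ≈ 0.00508351
technology: (35/85) × (14/35) × (6/35) × (16/35) ≈ 0.0129076
finance: (14/85) × (8/14) × (10/14) × (2/14) ≈ 0.00960384
P(politics | x) = 0.065069 / 0.09266395 ≈ 0.7022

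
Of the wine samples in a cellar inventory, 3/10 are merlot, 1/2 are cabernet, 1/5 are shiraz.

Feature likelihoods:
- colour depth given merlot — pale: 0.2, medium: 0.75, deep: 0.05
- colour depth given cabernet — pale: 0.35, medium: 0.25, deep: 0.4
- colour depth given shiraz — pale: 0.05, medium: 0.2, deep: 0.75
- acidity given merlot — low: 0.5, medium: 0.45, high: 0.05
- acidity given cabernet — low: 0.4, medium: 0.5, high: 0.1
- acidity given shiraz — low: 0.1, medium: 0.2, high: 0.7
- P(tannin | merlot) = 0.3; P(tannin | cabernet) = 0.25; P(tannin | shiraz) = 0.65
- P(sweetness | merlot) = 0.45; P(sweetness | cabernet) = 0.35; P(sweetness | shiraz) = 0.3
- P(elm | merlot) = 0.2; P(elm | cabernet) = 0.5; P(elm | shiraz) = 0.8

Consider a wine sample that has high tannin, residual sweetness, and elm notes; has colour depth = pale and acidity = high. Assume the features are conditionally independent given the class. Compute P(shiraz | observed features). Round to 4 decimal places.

merlot: 0.3 × 0.2 × 0.05 × 0.3 × 0.45 × 0.2 = 0.000081
cabernet: 0.5 × 0.35 × 0.1 × 0.25 × 0.35 × 0.5 = 0.000765625
shiraz: 0.2 × 0.05 × 0.7 × 0.65 × 0.3 × 0.8 = 0.001092
P(shiraz | x) = 0.001092 / 0.001938625 ≈ 0.5633

0.5633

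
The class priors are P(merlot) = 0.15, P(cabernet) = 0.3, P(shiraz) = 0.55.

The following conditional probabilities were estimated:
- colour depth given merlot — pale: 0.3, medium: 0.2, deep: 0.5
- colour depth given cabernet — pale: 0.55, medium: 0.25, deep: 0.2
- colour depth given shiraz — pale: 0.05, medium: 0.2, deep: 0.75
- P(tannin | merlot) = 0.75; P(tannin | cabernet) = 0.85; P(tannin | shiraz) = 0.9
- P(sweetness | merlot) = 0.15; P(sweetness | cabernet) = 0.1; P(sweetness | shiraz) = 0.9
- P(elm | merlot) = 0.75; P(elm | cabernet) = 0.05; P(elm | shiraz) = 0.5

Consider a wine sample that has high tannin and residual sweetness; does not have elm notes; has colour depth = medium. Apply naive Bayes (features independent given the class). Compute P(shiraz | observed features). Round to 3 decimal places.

merlot: 0.15 × 0.2 × 0.75 × 0.15 × (1−0.75) = 0.00084375
cabernet: 0.3 × 0.25 × 0.85 × 0.1 × (1−0.05) = 0.00605625
shiraz: 0.55 × 0.2 × 0.9 × 0.9 × (1−0.5) = 0.04455
P(shiraz | x) = 0.04455 / 0.05145 ≈ 0.866

0.866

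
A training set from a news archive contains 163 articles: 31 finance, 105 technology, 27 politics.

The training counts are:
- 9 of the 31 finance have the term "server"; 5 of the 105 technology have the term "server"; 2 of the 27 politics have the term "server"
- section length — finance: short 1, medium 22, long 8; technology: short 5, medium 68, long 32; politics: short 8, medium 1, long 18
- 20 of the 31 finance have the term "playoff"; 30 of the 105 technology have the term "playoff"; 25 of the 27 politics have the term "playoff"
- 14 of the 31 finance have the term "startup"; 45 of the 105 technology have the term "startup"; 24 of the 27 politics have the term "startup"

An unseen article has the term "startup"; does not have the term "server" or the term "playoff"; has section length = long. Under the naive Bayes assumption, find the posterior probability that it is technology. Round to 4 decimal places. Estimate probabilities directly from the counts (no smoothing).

0.8229

finance: (31/163) × (22/31) × (8/31) × (11/31) × (14/31) ≈ 0.00558163
technology: (105/163) × (100/105) × (32/105) × (75/105) × (45/105) ≈ 0.0572359
politics: (27/163) × (25/27) × (18/27) × (2/27) × (24/27) ≈ 0.00673248
P(technology | x) = 0.0572359 / 0.06955001 ≈ 0.8229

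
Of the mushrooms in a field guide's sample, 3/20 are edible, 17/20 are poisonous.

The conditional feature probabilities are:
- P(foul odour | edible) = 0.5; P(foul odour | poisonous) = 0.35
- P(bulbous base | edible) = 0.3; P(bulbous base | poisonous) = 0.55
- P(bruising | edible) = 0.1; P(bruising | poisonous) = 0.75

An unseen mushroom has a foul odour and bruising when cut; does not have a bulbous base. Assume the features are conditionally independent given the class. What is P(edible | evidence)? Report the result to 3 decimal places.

0.050

edible: 0.15 × 0.5 × (1−0.3) × 0.1 = 0.00525
poisonous: 0.85 × 0.35 × (1−0.55) × 0.75 = 0.10040625
P(edible | x) = 0.00525 / 0.10565625 ≈ 0.050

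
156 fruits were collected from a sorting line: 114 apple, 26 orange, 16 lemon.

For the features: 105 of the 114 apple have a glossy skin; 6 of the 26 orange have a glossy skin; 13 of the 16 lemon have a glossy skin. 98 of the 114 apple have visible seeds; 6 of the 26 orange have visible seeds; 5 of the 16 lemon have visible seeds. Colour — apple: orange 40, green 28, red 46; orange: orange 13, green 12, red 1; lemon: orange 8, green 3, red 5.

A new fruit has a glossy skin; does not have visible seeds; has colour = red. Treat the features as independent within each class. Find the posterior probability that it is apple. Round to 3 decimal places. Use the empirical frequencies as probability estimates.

apple: (114/156) × (105/114) × (16/114) × (46/114) ≈ 0.0381182
orange: (26/156) × (6/26) × (20/26) × (1/26) ≈ 0.00113792
lemon: (16/156) × (13/16) × (11/16) × (5/16) ≈ 0.0179036
P(apple | x) = 0.0381182 / 0.05715972 ≈ 0.667

0.667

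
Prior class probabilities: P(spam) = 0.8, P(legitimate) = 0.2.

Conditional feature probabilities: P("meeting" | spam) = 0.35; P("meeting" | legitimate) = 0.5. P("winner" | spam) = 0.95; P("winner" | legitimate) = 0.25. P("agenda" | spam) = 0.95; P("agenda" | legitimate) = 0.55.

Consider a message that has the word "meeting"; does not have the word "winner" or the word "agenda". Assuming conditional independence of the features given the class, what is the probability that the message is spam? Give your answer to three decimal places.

spam: 0.8 × 0.35 × (1−0.95) × (1−0.95) = 0.0007
legitimate: 0.2 × 0.5 × (1−0.25) × (1−0.55) = 0.03375
P(spam | x) = 0.0007 / 0.03445 ≈ 0.020

0.020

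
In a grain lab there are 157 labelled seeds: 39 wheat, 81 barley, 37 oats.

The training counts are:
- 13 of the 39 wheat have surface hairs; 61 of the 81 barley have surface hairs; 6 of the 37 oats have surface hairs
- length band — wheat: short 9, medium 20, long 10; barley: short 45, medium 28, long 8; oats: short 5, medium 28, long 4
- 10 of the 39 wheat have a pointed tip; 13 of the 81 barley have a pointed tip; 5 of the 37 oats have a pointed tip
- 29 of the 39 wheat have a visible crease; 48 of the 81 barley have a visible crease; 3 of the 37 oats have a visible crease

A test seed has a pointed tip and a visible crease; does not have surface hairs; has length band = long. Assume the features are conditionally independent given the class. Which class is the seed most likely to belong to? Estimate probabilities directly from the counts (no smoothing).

wheat

wheat: (39/157) × (26/39) × (10/39) × (10/39) × (29/39) ≈ 0.00809614
barley: (81/157) × (20/81) × (8/81) × (13/81) × (48/81) ≈ 0.0011966
oats: (37/157) × (31/37) × (4/37) × (5/37) × (3/37) ≈ 0.000233888
Highest score → wheat.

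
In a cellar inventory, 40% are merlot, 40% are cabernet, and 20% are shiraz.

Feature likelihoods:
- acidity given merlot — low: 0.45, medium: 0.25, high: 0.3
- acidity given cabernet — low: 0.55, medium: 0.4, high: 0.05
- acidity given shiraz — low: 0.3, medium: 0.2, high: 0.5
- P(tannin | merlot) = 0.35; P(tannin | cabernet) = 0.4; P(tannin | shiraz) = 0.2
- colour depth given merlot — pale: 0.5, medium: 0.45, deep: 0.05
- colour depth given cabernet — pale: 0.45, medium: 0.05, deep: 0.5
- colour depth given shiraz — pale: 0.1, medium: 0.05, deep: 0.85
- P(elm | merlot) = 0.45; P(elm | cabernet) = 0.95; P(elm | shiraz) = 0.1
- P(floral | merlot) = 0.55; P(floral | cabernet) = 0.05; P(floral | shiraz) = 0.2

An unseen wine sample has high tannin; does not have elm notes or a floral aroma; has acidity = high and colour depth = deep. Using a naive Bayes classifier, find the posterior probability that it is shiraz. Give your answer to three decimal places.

merlot: 0.4 × 0.3 × 0.35 × 0.05 × (1−0.45) × (1−0.55) = 0.00051975
cabernet: 0.4 × 0.05 × 0.4 × 0.5 × (1−0.95) × (1−0.05) = 0.00019
shiraz: 0.2 × 0.5 × 0.2 × 0.85 × (1−0.1) × (1−0.2) = 0.01224
P(shiraz | x) = 0.01224 / 0.01294975 ≈ 0.945

0.945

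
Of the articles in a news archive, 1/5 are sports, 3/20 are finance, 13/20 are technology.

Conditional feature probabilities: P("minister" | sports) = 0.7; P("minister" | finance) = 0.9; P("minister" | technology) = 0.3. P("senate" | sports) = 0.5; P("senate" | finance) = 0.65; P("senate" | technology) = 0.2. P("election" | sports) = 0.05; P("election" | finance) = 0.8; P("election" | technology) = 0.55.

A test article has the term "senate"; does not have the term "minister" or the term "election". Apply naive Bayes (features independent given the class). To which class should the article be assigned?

sports: 0.2 × (1−0.7) × 0.5 × (1−0.05) = 0.0285
finance: 0.15 × (1−0.9) × 0.65 × (1−0.8) = 0.00195
technology: 0.65 × (1−0.3) × 0.2 × (1−0.55) = 0.04095
Highest score → technology.

technology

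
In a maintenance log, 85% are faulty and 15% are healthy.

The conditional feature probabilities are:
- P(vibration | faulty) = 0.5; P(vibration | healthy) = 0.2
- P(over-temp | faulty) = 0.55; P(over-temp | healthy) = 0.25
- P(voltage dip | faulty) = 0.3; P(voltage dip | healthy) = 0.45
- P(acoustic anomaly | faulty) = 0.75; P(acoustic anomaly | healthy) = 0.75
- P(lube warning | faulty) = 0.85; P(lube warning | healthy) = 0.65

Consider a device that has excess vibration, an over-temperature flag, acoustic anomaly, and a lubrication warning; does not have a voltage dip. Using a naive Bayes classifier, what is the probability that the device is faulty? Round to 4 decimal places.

faulty: 0.85 × 0.5 × 0.55 × (1−0.3) × 0.75 × 0.85 = 0.1043109375
healthy: 0.15 × 0.2 × 0.25 × (1−0.45) × 0.75 × 0.65 = 0.0020109375
P(faulty | x) = 0.1043109375 / 0.106321875 ≈ 0.9811

0.9811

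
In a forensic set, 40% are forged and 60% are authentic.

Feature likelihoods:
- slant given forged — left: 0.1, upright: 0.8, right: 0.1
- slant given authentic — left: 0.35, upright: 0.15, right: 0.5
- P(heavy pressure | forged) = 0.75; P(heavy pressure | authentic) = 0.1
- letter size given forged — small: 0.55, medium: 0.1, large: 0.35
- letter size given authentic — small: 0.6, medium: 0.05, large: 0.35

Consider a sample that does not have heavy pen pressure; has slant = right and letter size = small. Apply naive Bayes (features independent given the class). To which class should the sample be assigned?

authentic

forged: 0.4 × 0.1 × (1−0.75) × 0.55 = 0.0055
authentic: 0.6 × 0.5 × (1−0.1) × 0.6 = 0.162
Highest score → authentic.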